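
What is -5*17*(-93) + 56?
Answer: 7961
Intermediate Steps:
-5*17*(-93) + 56 = -85*(-93) + 56 = 7905 + 56 = 7961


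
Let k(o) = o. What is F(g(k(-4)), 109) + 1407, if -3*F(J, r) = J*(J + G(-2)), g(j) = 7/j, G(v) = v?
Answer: 22477/16 ≈ 1404.8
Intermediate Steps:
F(J, r) = -J*(-2 + J)/3 (F(J, r) = -J*(J - 2)/3 = -J*(-2 + J)/3)
F(g(k(-4)), 109) + 1407 = (7/(-4))*(2 - 7/(-4))/3 + 1407 = (7*(-1/4))*(2 - 7*(-1)/4)/3 + 1407 = (1/3)*(-7/4)*(2 - 1*(-7/4)) + 1407 = (1/3)*(-7/4)*(2 + 7/4) + 1407 = (1/3)*(-7/4)*(15/4) + 1407 = -35/16 + 1407 = 22477/16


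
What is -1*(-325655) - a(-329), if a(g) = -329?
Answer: 325984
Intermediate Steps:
-1*(-325655) - a(-329) = -1*(-325655) - 1*(-329) = 325655 + 329 = 325984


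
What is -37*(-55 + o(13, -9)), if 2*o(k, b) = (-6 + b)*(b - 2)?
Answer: -2035/2 ≈ -1017.5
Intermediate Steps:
o(k, b) = (-6 + b)*(-2 + b)/2 (o(k, b) = ((-6 + b)*(b - 2))/2 = ((-6 + b)*(-2 + b))/2 = (-6 + b)*(-2 + b)/2)
-37*(-55 + o(13, -9)) = -37*(-55 + (6 + (½)*(-9)² - 4*(-9))) = -37*(-55 + (6 + (½)*81 + 36)) = -37*(-55 + (6 + 81/2 + 36)) = -37*(-55 + 165/2) = -37*55/2 = -2035/2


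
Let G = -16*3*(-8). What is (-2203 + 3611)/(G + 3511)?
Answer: 1408/3895 ≈ 0.36149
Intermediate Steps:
G = 384 (G = -48*(-8) = 384)
(-2203 + 3611)/(G + 3511) = (-2203 + 3611)/(384 + 3511) = 1408/3895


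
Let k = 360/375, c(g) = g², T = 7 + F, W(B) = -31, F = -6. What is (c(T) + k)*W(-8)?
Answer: -1519/25 ≈ -60.760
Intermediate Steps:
T = 1 (T = 7 - 6 = 1)
k = 24/25 (k = 360*(1/375) = 24/25 ≈ 0.96000)
(c(T) + k)*W(-8) = (1² + 24/25)*(-31) = (1 + 24/25)*(-31) = (49/25)*(-31) = -1519/25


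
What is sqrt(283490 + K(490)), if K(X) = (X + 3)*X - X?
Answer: sqrt(524570) ≈ 724.27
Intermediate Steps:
K(X) = -X + X*(3 + X) (K(X) = (3 + X)*X - X = X*(3 + X) - X = -X + X*(3 + X))
sqrt(283490 + K(490)) = sqrt(283490 + 490*(2 + 490)) = sqrt(283490 + 490*492) = sqrt(283490 + 241080) = sqrt(524570)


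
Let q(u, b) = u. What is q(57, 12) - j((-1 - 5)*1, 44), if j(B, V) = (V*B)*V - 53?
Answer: 11726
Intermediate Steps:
j(B, V) = -53 + B*V**2 (j(B, V) = (B*V)*V - 53 = B*V**2 - 53 = -53 + B*V**2)
q(57, 12) - j((-1 - 5)*1, 44) = 57 - (-53 + ((-1 - 5)*1)*44**2) = 57 - (-53 - 6*1*1936) = 57 - (-53 - 6*1936) = 57 - (-53 - 11616) = 57 - 1*(-11669) = 57 + 11669 = 11726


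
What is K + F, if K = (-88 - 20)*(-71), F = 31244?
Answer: 38912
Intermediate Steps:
K = 7668 (K = -108*(-71) = 7668)
K + F = 7668 + 31244 = 38912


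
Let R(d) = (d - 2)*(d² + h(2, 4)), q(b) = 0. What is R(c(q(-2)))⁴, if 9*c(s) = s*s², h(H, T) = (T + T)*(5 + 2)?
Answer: 157351936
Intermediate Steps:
h(H, T) = 14*T (h(H, T) = (2*T)*7 = 14*T)
c(s) = s³/9 (c(s) = (s*s²)/9 = s³/9)
R(d) = (-2 + d)*(56 + d²) (R(d) = (d - 2)*(d² + 14*4) = (-2 + d)*(d² + 56) = (-2 + d)*(56 + d²))
R(c(q(-2)))⁴ = (-112 + ((⅑)*0³)³ - 2*((⅑)*0³)² + 56*((⅑)*0³))⁴ = (-112 + ((⅑)*0)³ - 2*((⅑)*0)² + 56*((⅑)*0))⁴ = (-112 + 0³ - 2*0² + 56*0)⁴ = (-112 + 0 - 2*0 + 0)⁴ = (-112 + 0 + 0 + 0)⁴ = (-112)⁴ = 157351936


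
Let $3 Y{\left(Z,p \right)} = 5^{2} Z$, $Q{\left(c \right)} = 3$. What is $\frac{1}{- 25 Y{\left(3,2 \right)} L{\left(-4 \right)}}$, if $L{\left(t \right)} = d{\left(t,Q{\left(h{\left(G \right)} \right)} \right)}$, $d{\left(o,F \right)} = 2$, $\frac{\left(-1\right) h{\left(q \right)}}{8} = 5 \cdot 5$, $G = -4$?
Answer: $- \frac{1}{1250} \approx -0.0008$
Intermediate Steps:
$h{\left(q \right)} = -200$ ($h{\left(q \right)} = - 8 \cdot 5 \cdot 5 = \left(-8\right) 25 = -200$)
$Y{\left(Z,p \right)} = \frac{25 Z}{3}$ ($Y{\left(Z,p \right)} = \frac{5^{2} Z}{3} = \frac{25 Z}{3}$)
$L{\left(t \right)} = 2$
$\frac{1}{- 25 Y{\left(3,2 \right)} L{\left(-4 \right)}} = \frac{1}{- 25 \cdot \frac{25}{3} \cdot 3 \cdot 2} = \frac{1}{\left(-25\right) 25 \cdot 2} = \frac{1}{\left(-625\right) 2} = \frac{1}{-1250} = - \frac{1}{1250}$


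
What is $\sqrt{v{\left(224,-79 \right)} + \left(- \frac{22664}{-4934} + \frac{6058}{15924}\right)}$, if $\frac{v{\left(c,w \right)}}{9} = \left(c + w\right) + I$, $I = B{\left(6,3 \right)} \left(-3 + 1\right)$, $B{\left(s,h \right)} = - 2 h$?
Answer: $\frac{\sqrt{547080042426736566}}{19642254} \approx 37.656$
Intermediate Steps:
$I = 12$ ($I = \left(-2\right) 3 \left(-3 + 1\right) = \left(-6\right) \left(-2\right) = 12$)
$v{\left(c,w \right)} = 108 + 9 c + 9 w$ ($v{\left(c,w \right)} = 9 \left(\left(c + w\right) + 12\right) = 9 \left(12 + c + w\right) = 108 + 9 c + 9 w$)
$\sqrt{v{\left(224,-79 \right)} + \left(- \frac{22664}{-4934} + \frac{6058}{15924}\right)} = \sqrt{\left(108 + 9 \cdot 224 + 9 \left(-79\right)\right) + \left(- \frac{22664}{-4934} + \frac{6058}{15924}\right)} = \sqrt{\left(108 + 2016 - 711\right) + \left(\left(-22664\right) \left(- \frac{1}{4934}\right) + 6058 \cdot \frac{1}{15924}\right)} = \sqrt{1413 + \left(\frac{11332}{2467} + \frac{3029}{7962}\right)} = \sqrt{1413 + \frac{97697927}{19642254}} = \sqrt{\frac{27852202829}{19642254}} = \frac{\sqrt{547080042426736566}}{19642254}$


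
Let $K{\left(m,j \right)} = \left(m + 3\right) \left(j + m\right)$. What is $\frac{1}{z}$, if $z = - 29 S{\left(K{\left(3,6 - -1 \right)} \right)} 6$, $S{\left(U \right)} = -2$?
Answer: $\frac{1}{348} \approx 0.0028736$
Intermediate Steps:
$K{\left(m,j \right)} = \left(3 + m\right) \left(j + m\right)$
$z = 348$ ($z = \left(-29\right) \left(-2\right) 6 = 58 \cdot 6 = 348$)
$\frac{1}{z} = \frac{1}{348}$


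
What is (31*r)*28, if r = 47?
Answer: 40796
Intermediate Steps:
(31*r)*28 = (31*47)*28 = 1457*28 = 40796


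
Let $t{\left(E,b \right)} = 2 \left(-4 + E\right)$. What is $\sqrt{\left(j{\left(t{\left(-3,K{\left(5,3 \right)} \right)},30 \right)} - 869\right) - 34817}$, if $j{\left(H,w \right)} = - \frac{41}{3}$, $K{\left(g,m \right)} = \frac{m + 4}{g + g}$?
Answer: $\frac{i \sqrt{321297}}{3} \approx 188.94 i$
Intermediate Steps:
$K{\left(g,m \right)} = \frac{4 + m}{2 g}$
$t{\left(E,b \right)} = -8 + 2 E$
$j{\left(H,w \right)} = - \frac{41}{3}$ ($j{\left(H,w \right)} = \left(-41\right) \frac{1}{3} = - \frac{41}{3}$)
$\sqrt{\left(j{\left(t{\left(-3,K{\left(5,3 \right)} \right)},30 \right)} - 869\right) - 34817} = \sqrt{\left(- \frac{41}{3} - 869\right) - 34817} = \sqrt{- \frac{2648}{3} - 34817} = \sqrt{- \frac{107099}{3}} = \frac{i \sqrt{321297}}{3}$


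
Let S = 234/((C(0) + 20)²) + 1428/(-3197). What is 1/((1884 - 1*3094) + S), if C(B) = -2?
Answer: -57546/69614803 ≈ -0.00082663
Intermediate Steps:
S = 15857/57546 (S = 234/((-2 + 20)²) + 1428/(-3197) = 234/(18²) + 1428*(-1/3197) = 234/324 - 1428/3197 = 234*(1/324) - 1428/3197 = 13/18 - 1428/3197 = 15857/57546 ≈ 0.27555)
1/((1884 - 1*3094) + S) = 1/((1884 - 1*3094) + 15857/57546) = 1/((1884 - 3094) + 15857/57546) = 1/(-1210 + 15857/57546) = 1/(-69614803/57546) = -57546/69614803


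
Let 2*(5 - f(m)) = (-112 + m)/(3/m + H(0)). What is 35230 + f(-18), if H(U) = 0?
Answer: 34845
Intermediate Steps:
f(m) = 5 - m*(-112 + m)/6 (f(m) = 5 - (-112 + m)/(2*(3/m + 0)) = 5 - (-112 + m)/(2*(3/m)) = 5 - (-112 + m)*m/3/2 = 5 - m*(-112 + m)/6)
35230 + f(-18) = 35230 + (5 - ⅙*(-18)² + (56/3)*(-18)) = 35230 + (5 - ⅙*324 - 336) = 35230 + (5 - 54 - 336) = 35230 - 385 = 34845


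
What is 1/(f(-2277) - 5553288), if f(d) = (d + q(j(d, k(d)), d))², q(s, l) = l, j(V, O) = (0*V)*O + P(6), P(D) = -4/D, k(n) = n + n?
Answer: 1/15185628 ≈ 6.5852e-8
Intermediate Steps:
k(n) = 2*n
j(V, O) = -⅔ (j(V, O) = (0*V)*O - 4/6 = 0*O - 4*⅙ = 0 - ⅔ = -⅔)
f(d) = 4*d² (f(d) = (d + d)² = (2*d)² = 4*d²)
1/(f(-2277) - 5553288) = 1/(4*(-2277)² - 5553288) = 1/(4*5184729 - 5553288) = 1/(20738916 - 5553288) = 1/15185628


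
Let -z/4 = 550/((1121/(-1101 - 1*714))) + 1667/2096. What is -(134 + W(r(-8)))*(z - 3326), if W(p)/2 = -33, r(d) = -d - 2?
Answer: -2324879013/146851 ≈ -15832.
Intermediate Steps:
r(d) = -2 - d
W(p) = -66 (W(p) = 2*(-33) = -66)
z = 2090463293/587404 (z = -4*(550/((1121/(-1101 - 1*714))) + 1667/2096) = -4*(550/((1121/(-1101 - 714))) + 1667*(1/2096)) = -4*(550/((1121/(-1815))) + 1667/2096) = -4*(550/((1121*(-1/1815))) + 1667/2096) = -4*(550/(-1121/1815) + 1667/2096) = -4*(550*(-1815/1121) + 1667/2096) = -4*(-998250/1121 + 1667/2096) = -4*(-2090463293/2349616) = 2090463293/587404 ≈ 3558.8)
-(134 + W(r(-8)))*(z - 3326) = -(134 - 66)*(2090463293/587404 - 3326) = -68*136757589/587404 = -1*2324879013/146851 = -2324879013/146851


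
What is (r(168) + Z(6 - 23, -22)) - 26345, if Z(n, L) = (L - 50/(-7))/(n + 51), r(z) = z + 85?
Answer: -3105000/119 ≈ -26092.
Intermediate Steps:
r(z) = 85 + z
Z(n, L) = (50/7 + L)/(51 + n) (Z(n, L) = (L - 50*(-1/7))/(51 + n) = (L + 50/7)/(51 + n) = (50/7 + L)/(51 + n))
(r(168) + Z(6 - 23, -22)) - 26345 = ((85 + 168) + (50/7 - 22)/(51 + (6 - 23))) - 26345 = (253 - 104/7/(51 - 17)) - 26345 = (253 - 104/7/34) - 26345 = (253 + (1/34)*(-104/7)) - 26345 = (253 - 52/119) - 26345 = 30055/119 - 26345 = -3105000/119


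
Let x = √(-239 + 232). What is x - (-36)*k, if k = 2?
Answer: 72 + I*√7 ≈ 72.0 + 2.6458*I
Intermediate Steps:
x = I*√7 (x = √(-7) = I*√7 ≈ 2.6458*I)
x - (-36)*k = I*√7 - (-36)*2 = I*√7 - 1*(-72) = I*√7 + 72 = 72 + I*√7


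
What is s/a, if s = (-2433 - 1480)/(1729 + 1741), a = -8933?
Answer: 3913/30997510 ≈ 0.00012624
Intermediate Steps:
s = -3913/3470 ≈ -1.1277
s/a = -3913/3470/(-8933) = -3913/3470*(-1/8933) = 3913/30997510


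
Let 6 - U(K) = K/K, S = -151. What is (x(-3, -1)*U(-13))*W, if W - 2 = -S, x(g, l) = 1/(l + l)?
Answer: -765/2 ≈ -382.50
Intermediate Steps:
x(g, l) = 1/(2*l)
U(K) = 5 (U(K) = 6 - K/K = 6 - 1*1 = 6 - 1 = 5)
W = 153 (W = 2 - 1*(-151) = 2 + 151 = 153)
(x(-3, -1)*U(-13))*W = (((1/2)/(-1))*5)*153 = (((1/2)*(-1))*5)*153 = -1/2*5*153 = -5/2*153 = -765/2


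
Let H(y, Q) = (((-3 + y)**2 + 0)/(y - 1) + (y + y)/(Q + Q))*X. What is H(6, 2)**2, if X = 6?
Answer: 20736/25 ≈ 829.44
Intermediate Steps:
H(y, Q) = 6*y/Q + 6*(-3 + y)**2/(-1 + y) (H(y, Q) = (((-3 + y)**2 + 0)/(y - 1) + (y + y)/(Q + Q))*6 = ((-3 + y)**2/(-1 + y) + (2*y)/((2*Q)))*6 = ((-3 + y)**2/(-1 + y) + (2*y)*(1/(2*Q)))*6 = ((-3 + y)**2/(-1 + y) + y/Q)*6 = (y/Q + (-3 + y)**2/(-1 + y))*6 = 6*y/Q + 6*(-3 + y)**2/(-1 + y))
H(6, 2)**2 = (6*(6**2 - 1*6 + 2*(-3 + 6)**2)/(2*(-1 + 6)))**2 = (6*(1/2)*(36 - 6 + 2*3**2)/5)**2 = (6*(1/2)*(1/5)*(36 - 6 + 2*9))**2 = (6*(1/2)*(1/5)*(36 - 6 + 18))**2 = (6*(1/2)*(1/5)*48)**2 = (144/5)**2 = 20736/25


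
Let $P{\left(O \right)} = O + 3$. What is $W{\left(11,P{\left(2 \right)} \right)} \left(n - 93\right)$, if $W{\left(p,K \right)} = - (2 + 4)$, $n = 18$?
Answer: $450$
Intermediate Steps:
$P{\left(O \right)} = 3 + O$
$W{\left(p,K \right)} = -6$ ($W{\left(p,K \right)} = \left(-1\right) 6 = -6$)
$W{\left(11,P{\left(2 \right)} \right)} \left(n - 93\right) = - 6 \left(18 - 93\right) = \left(-6\right) \left(-75\right) = 450$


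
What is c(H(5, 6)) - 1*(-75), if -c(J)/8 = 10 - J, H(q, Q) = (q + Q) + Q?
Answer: 131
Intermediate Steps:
H(q, Q) = q + 2*Q (H(q, Q) = (Q + q) + Q = q + 2*Q)
c(J) = -80 + 8*J (c(J) = -8*(10 - J) = -80 + 8*J)
c(H(5, 6)) - 1*(-75) = (-80 + 8*(5 + 2*6)) - 1*(-75) = (-80 + 8*(5 + 12)) + 75 = (-80 + 8*17) + 75 = (-80 + 136) + 75 = 56 + 75 = 131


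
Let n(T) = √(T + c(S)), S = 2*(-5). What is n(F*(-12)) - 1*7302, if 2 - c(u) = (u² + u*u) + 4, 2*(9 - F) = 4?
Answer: -7302 + I*√286 ≈ -7302.0 + 16.912*I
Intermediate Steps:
F = 7 (F = 9 - ½*4 = 9 - 2 = 7)
S = -10
c(u) = -2 - 2*u² (c(u) = 2 - ((u² + u*u) + 4) = 2 - ((u² + u²) + 4) = 2 - (2*u² + 4) = 2 - (4 + 2*u²) = 2 + (-4 - 2*u²) = -2 - 2*u²)
n(T) = √(-202 + T) (n(T) = √(T + (-2 - 2*(-10)²)) = √(T + (-2 - 2*100)) = √(T + (-2 - 200)) = √(T - 202) = √(-202 + T))
n(F*(-12)) - 1*7302 = √(-202 + 7*(-12)) - 1*7302 = √(-202 - 84) - 7302 = √(-286) - 7302 = I*√286 - 7302 = -7302 + I*√286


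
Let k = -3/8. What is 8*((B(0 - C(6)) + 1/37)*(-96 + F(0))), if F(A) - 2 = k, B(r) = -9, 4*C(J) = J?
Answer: 250660/37 ≈ 6774.6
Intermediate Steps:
C(J) = J/4
k = -3/8 (k = -3*⅛ = -3/8 ≈ -0.37500)
F(A) = 13/8 (F(A) = 2 - 3/8 = 13/8)
8*((B(0 - C(6)) + 1/37)*(-96 + F(0))) = 8*((-9 + 1/37)*(-96 + 13/8)) = 8*((-9 + 1/37)*(-755/8)) = 8*(-332/37*(-755/8)) = 8*(62665/74) = 250660/37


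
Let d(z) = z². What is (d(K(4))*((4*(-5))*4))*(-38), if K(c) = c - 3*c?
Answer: 194560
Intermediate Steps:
K(c) = -2*c
(d(K(4))*((4*(-5))*4))*(-38) = ((-2*4)²*((4*(-5))*4))*(-38) = ((-8)²*(-20*4))*(-38) = (64*(-80))*(-38) = -5120*(-38) = 194560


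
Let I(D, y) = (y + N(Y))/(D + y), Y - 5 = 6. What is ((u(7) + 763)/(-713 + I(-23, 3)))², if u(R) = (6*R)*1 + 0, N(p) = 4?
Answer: 259210000/203547289 ≈ 1.2735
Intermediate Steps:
Y = 11 (Y = 5 + 6 = 11)
I(D, y) = (4 + y)/(D + y) (I(D, y) = (y + 4)/(D + y) = (4 + y)/(D + y))
u(R) = 6*R (u(R) = 6*R + 0 = 6*R)
((u(7) + 763)/(-713 + I(-23, 3)))² = ((6*7 + 763)/(-713 + (4 + 3)/(-23 + 3)))² = ((42 + 763)/(-713 + 7/(-20)))² = (805/(-713 - 1/20*7))² = (805/(-713 - 7/20))² = (805/(-14267/20))² = (805*(-20/14267))² = (-16100/14267)² = 259210000/203547289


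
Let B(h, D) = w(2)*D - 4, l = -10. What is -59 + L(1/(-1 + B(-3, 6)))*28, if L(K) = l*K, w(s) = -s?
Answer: -723/17 ≈ -42.529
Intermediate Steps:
B(h, D) = -4 - 2*D (B(h, D) = (-1*2)*D - 4 = -2*D - 4 = -4 - 2*D)
L(K) = -10*K
-59 + L(1/(-1 + B(-3, 6)))*28 = -59 - 10/(-1 + (-4 - 2*6))*28 = -59 - 10/(-1 + (-4 - 12))*28 = -59 - 10/(-1 - 16)*28 = -59 - 10/(-17)*28 = -59 - 10*(-1/17)*28 = -59 + (10/17)*28 = -59 + 280/17 = -723/17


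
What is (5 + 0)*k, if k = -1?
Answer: -5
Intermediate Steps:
(5 + 0)*k = (5 + 0)*(-1) = 5*(-1) = -5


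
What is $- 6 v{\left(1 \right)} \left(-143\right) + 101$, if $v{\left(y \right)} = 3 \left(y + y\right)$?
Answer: $5249$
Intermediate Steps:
$v{\left(y \right)} = 6 y$ ($v{\left(y \right)} = 3 \cdot 2 y = 6 y$)
$- 6 v{\left(1 \right)} \left(-143\right) + 101 = - 6 \cdot 6 \cdot 1 \left(-143\right) + 101 = \left(-6\right) 6 \left(-143\right) + 101 = \left(-36\right) \left(-143\right) + 101 = 5148 + 101 = 5249$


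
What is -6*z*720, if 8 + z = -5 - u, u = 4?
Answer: 73440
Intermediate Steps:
z = -17 (z = -8 + (-5 - 1*4) = -8 + (-5 - 4) = -8 - 9 = -17)
-6*z*720 = -6*(-17)*720 = 102*720 = 73440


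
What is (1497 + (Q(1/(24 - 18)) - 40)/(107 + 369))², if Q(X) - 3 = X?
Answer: 63243699289/28224 ≈ 2.2408e+6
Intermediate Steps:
Q(X) = 3 + X
(1497 + (Q(1/(24 - 18)) - 40)/(107 + 369))² = (1497 + ((3 + 1/(24 - 18)) - 40)/(107 + 369))² = (1497 + ((3 + 1/6) - 40)/476)² = (1497 + ((3 + ⅙) - 40)*(1/476))² = (1497 + (19/6 - 40)*(1/476))² = (1497 - 221/6*1/476)² = (1497 - 13/168)² = (251483/168)² = 63243699289/28224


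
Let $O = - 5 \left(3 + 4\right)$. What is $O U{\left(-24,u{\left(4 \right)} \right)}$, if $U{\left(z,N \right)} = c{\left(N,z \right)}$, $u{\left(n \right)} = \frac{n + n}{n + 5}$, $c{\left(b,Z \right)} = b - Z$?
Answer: $- \frac{7840}{9} \approx -871.11$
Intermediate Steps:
$u{\left(n \right)} = \frac{2 n}{5 + n}$
$U{\left(z,N \right)} = N - z$
$O = -35$ ($O = \left(-5\right) 7 = -35$)
$O U{\left(-24,u{\left(4 \right)} \right)} = - 35 \left(2 \cdot 4 \frac{1}{5 + 4} - -24\right) = - 35 \left(2 \cdot 4 \cdot \frac{1}{9} + 24\right) = - 35 \left(\frac{8}{9} + 24\right) = \left(-35\right) \frac{224}{9} = - \frac{7840}{9}$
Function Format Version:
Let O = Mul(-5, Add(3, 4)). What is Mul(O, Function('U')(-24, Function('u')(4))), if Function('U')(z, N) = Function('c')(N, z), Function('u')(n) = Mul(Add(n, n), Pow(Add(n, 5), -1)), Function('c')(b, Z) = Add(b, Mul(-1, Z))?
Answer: Rational(-7840, 9) ≈ -871.11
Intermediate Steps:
Function('u')(n) = Mul(2, n, Pow(Add(5, n), -1)) (Function('u')(n) = Mul(Mul(2, n), Pow(Add(5, n), -1)) = Mul(2, n, Pow(Add(5, n), -1)))
Function('U')(z, N) = Add(N, Mul(-1, z))
O = -35 (O = Mul(-5, 7) = -35)
Mul(O, Function('U')(-24, Function('u')(4))) = Mul(-35, Add(Mul(2, 4, Pow(Add(5, 4), -1)), Mul(-1, -24))) = Mul(-35, Add(Mul(2, 4, Pow(9, -1)), 24)) = Mul(-35, Add(Mul(2, 4, Rational(1, 9)), 24)) = Mul(-35, Add(Rational(8, 9), 24)) = Mul(-35, Rational(224, 9)) = Rational(-7840, 9)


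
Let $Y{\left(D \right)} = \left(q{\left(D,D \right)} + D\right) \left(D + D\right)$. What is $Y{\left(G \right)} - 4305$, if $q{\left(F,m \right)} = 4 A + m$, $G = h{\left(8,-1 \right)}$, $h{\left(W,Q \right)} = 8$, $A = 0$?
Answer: $-4049$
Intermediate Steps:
$G = 8$
$q{\left(F,m \right)} = m$ ($q{\left(F,m \right)} = 4 \cdot 0 + m = 0 + m = m$)
$Y{\left(D \right)} = 4 D^{2}$ ($Y{\left(D \right)} = \left(D + D\right) \left(D + D\right) = 2 D 2 D = 4 D^{2}$)
$Y{\left(G \right)} - 4305 = 4 \cdot 8^{2} - 4305 = 4 \cdot 64 - 4305 = 256 - 4305 = -4049$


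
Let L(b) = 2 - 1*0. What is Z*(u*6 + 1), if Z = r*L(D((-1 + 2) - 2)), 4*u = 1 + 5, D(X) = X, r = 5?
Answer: 100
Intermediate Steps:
L(b) = 2 (L(b) = 2 + 0 = 2)
u = 3/2 (u = (1 + 5)/4 = (1/4)*6 = 3/2 ≈ 1.5000)
Z = 10 (Z = 5*2 = 10)
Z*(u*6 + 1) = 10*((3/2)*6 + 1) = 10*(9 + 1) = 10*10 = 100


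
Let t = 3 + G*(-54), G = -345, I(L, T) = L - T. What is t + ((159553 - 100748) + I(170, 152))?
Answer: 77456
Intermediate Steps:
t = 18633 (t = 3 - 345*(-54) = 3 + 18630 = 18633)
t + ((159553 - 100748) + I(170, 152)) = 18633 + ((159553 - 100748) + (170 - 1*152)) = 18633 + (58805 + (170 - 152)) = 18633 + (58805 + 18) = 18633 + 58823 = 77456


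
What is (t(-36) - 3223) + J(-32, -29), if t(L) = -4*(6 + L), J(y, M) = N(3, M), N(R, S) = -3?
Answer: -3106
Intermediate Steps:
J(y, M) = -3
t(L) = -24 - 4*L
(t(-36) - 3223) + J(-32, -29) = ((-24 - 4*(-36)) - 3223) - 3 = ((-24 + 144) - 3223) - 3 = (120 - 3223) - 3 = -3103 - 3 = -3106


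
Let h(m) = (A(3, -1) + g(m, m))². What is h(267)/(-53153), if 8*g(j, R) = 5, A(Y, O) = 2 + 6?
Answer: -207/147904 ≈ -0.0013996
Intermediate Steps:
A(Y, O) = 8
g(j, R) = 5/8 (g(j, R) = (⅛)*5 = 5/8)
h(m) = 4761/64 (h(m) = (8 + 5/8)² = (69/8)² = 4761/64)
h(267)/(-53153) = (4761/64)/(-53153) = (4761/64)*(-1/53153) = -207/147904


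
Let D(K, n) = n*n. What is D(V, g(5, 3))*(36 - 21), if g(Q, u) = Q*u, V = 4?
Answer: 3375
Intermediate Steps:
D(K, n) = n**2
D(V, g(5, 3))*(36 - 21) = (5*3)**2*(36 - 21) = 15**2*15 = 225*15 = 3375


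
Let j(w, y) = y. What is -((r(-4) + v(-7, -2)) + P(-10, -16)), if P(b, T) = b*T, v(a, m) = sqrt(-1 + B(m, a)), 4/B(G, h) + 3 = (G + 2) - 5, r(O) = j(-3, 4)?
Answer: -164 - I*sqrt(6)/2 ≈ -164.0 - 1.2247*I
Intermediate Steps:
r(O) = 4
B(G, h) = 4/(-6 + G) (B(G, h) = 4/(-3 + ((G + 2) - 5)) = 4/(-3 + ((2 + G) - 5)) = 4/(-3 + (-3 + G)) = 4/(-6 + G))
v(a, m) = sqrt(-1 + 4/(-6 + m))
P(b, T) = T*b
-((r(-4) + v(-7, -2)) + P(-10, -16)) = -((4 + sqrt((10 - 1*(-2))/(-6 - 2))) - 16*(-10)) = -((4 + sqrt((10 + 2)/(-8))) + 160) = -((4 + sqrt(-1/8*12)) + 160) = -((4 + sqrt(-3/2)) + 160) = -((4 + I*sqrt(6)/2) + 160) = -(164 + I*sqrt(6)/2) = -164 - I*sqrt(6)/2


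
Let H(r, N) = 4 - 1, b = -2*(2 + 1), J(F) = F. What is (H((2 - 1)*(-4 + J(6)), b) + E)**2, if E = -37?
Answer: 1156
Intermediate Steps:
b = -6 (b = -2*3 = -6)
H(r, N) = 3
(H((2 - 1)*(-4 + J(6)), b) + E)**2 = (3 - 37)**2 = (-34)**2 = 1156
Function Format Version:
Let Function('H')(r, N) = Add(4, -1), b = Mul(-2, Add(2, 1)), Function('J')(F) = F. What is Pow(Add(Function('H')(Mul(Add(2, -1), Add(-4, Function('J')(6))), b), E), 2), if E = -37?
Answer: 1156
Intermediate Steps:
b = -6 (b = Mul(-2, 3) = -6)
Function('H')(r, N) = 3
Pow(Add(Function('H')(Mul(Add(2, -1), Add(-4, Function('J')(6))), b), E), 2) = Pow(Add(3, -37), 2) = Pow(-34, 2) = 1156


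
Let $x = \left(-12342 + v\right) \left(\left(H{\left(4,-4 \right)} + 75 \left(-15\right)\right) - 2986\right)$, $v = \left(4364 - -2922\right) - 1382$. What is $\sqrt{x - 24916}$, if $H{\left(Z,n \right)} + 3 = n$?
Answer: $4 \sqrt{1655423} \approx 5146.5$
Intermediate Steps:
$H{\left(Z,n \right)} = -3 + n$
$v = 5904$ ($v = \left(4364 + 2922\right) - 1382 = 7286 - 1382 = 5904$)
$x = 26511684$ ($x = \left(-12342 + 5904\right) \left(\left(\left(-3 - 4\right) + 75 \left(-15\right)\right) - 2986\right) = - 6438 \left(\left(-7 - 1125\right) - 2986\right) = - 6438 \left(-1132 - 2986\right) = \left(-6438\right) \left(-4118\right) = 26511684$)
$\sqrt{x - 24916} = \sqrt{26511684 - 24916} = \sqrt{26486768} = 4 \sqrt{1655423}$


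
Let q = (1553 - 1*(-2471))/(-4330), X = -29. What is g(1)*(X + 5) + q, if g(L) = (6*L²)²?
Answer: -1872572/2165 ≈ -864.93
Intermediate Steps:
g(L) = 36*L⁴
q = -2012/2165 (q = (1553 + 2471)*(-1/4330) = 4024*(-1/4330) = -2012/2165 ≈ -0.92933)
g(1)*(X + 5) + q = (36*1⁴)*(-29 + 5) - 2012/2165 = (36*1)*(-24) - 2012/2165 = 36*(-24) - 2012/2165 = -864 - 2012/2165 = -1872572/2165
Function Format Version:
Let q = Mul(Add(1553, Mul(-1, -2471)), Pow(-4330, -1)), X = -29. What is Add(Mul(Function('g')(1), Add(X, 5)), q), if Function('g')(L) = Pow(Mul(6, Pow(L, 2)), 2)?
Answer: Rational(-1872572, 2165) ≈ -864.93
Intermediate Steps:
Function('g')(L) = Mul(36, Pow(L, 4))
q = Rational(-2012, 2165) (q = Mul(Add(1553, 2471), Rational(-1, 4330)) = Mul(4024, Rational(-1, 4330)) = Rational(-2012, 2165) ≈ -0.92933)
Add(Mul(Function('g')(1), Add(X, 5)), q) = Add(Mul(Mul(36, Pow(1, 4)), Add(-29, 5)), Rational(-2012, 2165)) = Add(Mul(Mul(36, 1), -24), Rational(-2012, 2165)) = Add(Mul(36, -24), Rational(-2012, 2165)) = Add(-864, Rational(-2012, 2165)) = Rational(-1872572, 2165)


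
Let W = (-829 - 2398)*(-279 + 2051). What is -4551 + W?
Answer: -5722795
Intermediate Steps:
W = -5718244 (W = -3227*1772 = -5718244)
-4551 + W = -4551 - 5718244 = -5722795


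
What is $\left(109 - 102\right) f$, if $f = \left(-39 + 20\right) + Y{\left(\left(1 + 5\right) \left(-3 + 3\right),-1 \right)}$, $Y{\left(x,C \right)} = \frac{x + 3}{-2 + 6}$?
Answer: $- \frac{511}{4} \approx -127.75$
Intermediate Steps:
$Y{\left(x,C \right)} = \frac{3}{4} + \frac{x}{4}$ ($Y{\left(x,C \right)} = \frac{3 + x}{4} = \left(3 + x\right) \frac{1}{4} = \frac{3}{4} + \frac{x}{4}$)
$f = - \frac{73}{4}$ ($f = \left(-39 + 20\right) + \left(\frac{3}{4} + \frac{\left(1 + 5\right) \left(-3 + 3\right)}{4}\right) = -19 + \left(\frac{3}{4} + \frac{6 \cdot 0}{4}\right) = -19 + \left(\frac{3}{4} + \frac{1}{4} \cdot 0\right) = -19 + \left(\frac{3}{4} + 0\right) = -19 + \frac{3}{4} = - \frac{73}{4} \approx -18.25$)
$\left(109 - 102\right) f = \left(109 - 102\right) \left(- \frac{73}{4}\right) = 7 \left(- \frac{73}{4}\right) = - \frac{511}{4}$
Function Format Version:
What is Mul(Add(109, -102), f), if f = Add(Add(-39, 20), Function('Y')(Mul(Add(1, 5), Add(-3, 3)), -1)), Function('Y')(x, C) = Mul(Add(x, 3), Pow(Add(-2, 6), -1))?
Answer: Rational(-511, 4) ≈ -127.75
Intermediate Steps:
Function('Y')(x, C) = Add(Rational(3, 4), Mul(Rational(1, 4), x)) (Function('Y')(x, C) = Mul(Add(3, x), Pow(4, -1)) = Mul(Add(3, x), Rational(1, 4)) = Add(Rational(3, 4), Mul(Rational(1, 4), x)))
f = Rational(-73, 4) (f = Add(Add(-39, 20), Add(Rational(3, 4), Mul(Rational(1, 4), Mul(Add(1, 5), Add(-3, 3))))) = Add(-19, Add(Rational(3, 4), Mul(Rational(1, 4), Mul(6, 0)))) = Add(-19, Add(Rational(3, 4), Mul(Rational(1, 4), 0))) = Add(-19, Add(Rational(3, 4), 0)) = Add(-19, Rational(3, 4)) = Rational(-73, 4) ≈ -18.250)
Mul(Add(109, -102), f) = Mul(Add(109, -102), Rational(-73, 4)) = Mul(7, Rational(-73, 4)) = Rational(-511, 4)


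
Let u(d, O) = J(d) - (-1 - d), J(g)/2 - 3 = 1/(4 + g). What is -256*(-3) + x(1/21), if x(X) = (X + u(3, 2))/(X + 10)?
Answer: 162265/211 ≈ 769.03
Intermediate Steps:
J(g) = 6 + 2/(4 + g)
u(d, O) = 1 + d + 2*(13 + 3*d)/(4 + d) (u(d, O) = 2*(13 + 3*d)/(4 + d) - (-1 - d) = 2*(13 + 3*d)/(4 + d) + (1 + d) = 1 + d + 2*(13 + 3*d)/(4 + d))
x(X) = (72/7 + X)/(10 + X) (x(X) = (X + (30 + 3² + 11*3)/(4 + 3))/(X + 10) = (X + (30 + 9 + 33)/7)/(10 + X) = (X + (⅐)*72)/(10 + X) = (X + 72/7)/(10 + X) = (72/7 + X)/(10 + X))
-256*(-3) + x(1/21) = -256*(-3) + (72/7 + 1/21)/(10 + 1/21) = 768 + (72/7 + 1/21)/(10 + 1/21) = 768 + (31/3)/(211/21) = 768 + (21/211)*(31/3) = 768 + 217/211 = 162265/211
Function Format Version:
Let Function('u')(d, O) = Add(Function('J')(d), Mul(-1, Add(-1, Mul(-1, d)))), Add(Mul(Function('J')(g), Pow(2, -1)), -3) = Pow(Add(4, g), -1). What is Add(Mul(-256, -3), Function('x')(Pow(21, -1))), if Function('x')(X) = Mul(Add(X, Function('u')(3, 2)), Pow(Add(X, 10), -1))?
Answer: Rational(162265, 211) ≈ 769.03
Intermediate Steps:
Function('J')(g) = Add(6, Mul(2, Pow(Add(4, g), -1)))
Function('u')(d, O) = Add(1, d, Mul(2, Pow(Add(4, d), -1), Add(13, Mul(3, d)))) (Function('u')(d, O) = Add(Mul(2, Pow(Add(4, d), -1), Add(13, Mul(3, d))), Mul(-1, Add(-1, Mul(-1, d)))) = Add(Mul(2, Pow(Add(4, d), -1), Add(13, Mul(3, d))), Add(1, d)) = Add(1, d, Mul(2, Pow(Add(4, d), -1), Add(13, Mul(3, d)))))
Function('x')(X) = Mul(Pow(Add(10, X), -1), Add(Rational(72, 7), X)) (Function('x')(X) = Mul(Add(X, Mul(Pow(Add(4, 3), -1), Add(30, Pow(3, 2), Mul(11, 3)))), Pow(Add(X, 10), -1)) = Mul(Add(X, Mul(Pow(7, -1), Add(30, 9, 33))), Pow(Add(10, X), -1)) = Mul(Add(X, Mul(Rational(1, 7), 72)), Pow(Add(10, X), -1)) = Mul(Add(X, Rational(72, 7)), Pow(Add(10, X), -1)) = Mul(Add(Rational(72, 7), X), Pow(Add(10, X), -1)) = Mul(Pow(Add(10, X), -1), Add(Rational(72, 7), X)))
Add(Mul(-256, -3), Function('x')(Pow(21, -1))) = Add(Mul(-256, -3), Mul(Pow(Add(10, Pow(21, -1)), -1), Add(Rational(72, 7), Pow(21, -1)))) = Add(768, Mul(Pow(Add(10, Rational(1, 21)), -1), Add(Rational(72, 7), Rational(1, 21)))) = Add(768, Mul(Pow(Rational(211, 21), -1), Rational(31, 3))) = Add(768, Mul(Rational(21, 211), Rational(31, 3))) = Add(768, Rational(217, 211)) = Rational(162265, 211)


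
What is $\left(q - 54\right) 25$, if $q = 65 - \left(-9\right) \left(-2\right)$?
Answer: $-175$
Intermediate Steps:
$q = 47$ ($q = 65 - 18 = 47$)
$\left(q - 54\right) 25 = \left(47 - 54\right) 25 = \left(-7\right) 25 = -175$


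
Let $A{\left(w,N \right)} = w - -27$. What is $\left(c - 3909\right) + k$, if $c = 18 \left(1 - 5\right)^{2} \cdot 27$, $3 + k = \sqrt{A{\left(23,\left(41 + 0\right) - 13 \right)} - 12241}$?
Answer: $3864 + i \sqrt{12191} \approx 3864.0 + 110.41 i$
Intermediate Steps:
$A{\left(w,N \right)} = 27 + w$ ($A{\left(w,N \right)} = w + 27 = 27 + w$)
$k = -3 + i \sqrt{12191}$ ($k = -3 + \sqrt{\left(27 + 23\right) - 12241} = -3 + \sqrt{50 - 12241} = -3 + \sqrt{-12191} = -3 + i \sqrt{12191} \approx -3.0 + 110.41 i$)
$c = 7776$ ($c = 18 \left(-4\right)^{2} \cdot 27 = 18 \cdot 16 \cdot 27 = 288 \cdot 27 = 7776$)
$\left(c - 3909\right) + k = \left(7776 - 3909\right) - \left(3 - i \sqrt{12191}\right) = 3867 - \left(3 - i \sqrt{12191}\right) = 3864 + i \sqrt{12191}$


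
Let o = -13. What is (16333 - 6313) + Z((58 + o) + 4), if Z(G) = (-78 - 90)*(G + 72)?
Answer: -10308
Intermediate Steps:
Z(G) = -12096 - 168*G (Z(G) = -168*(72 + G) = -12096 - 168*G)
(16333 - 6313) + Z((58 + o) + 4) = (16333 - 6313) + (-12096 - 168*((58 - 13) + 4)) = 10020 + (-12096 - 168*(45 + 4)) = 10020 + (-12096 - 168*49) = 10020 + (-12096 - 8232) = 10020 - 20328 = -10308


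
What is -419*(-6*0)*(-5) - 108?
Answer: -108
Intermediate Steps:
-419*(-6*0)*(-5) - 108 = -0*(-5) - 108 = -419*0 - 108 = 0 - 108 = -108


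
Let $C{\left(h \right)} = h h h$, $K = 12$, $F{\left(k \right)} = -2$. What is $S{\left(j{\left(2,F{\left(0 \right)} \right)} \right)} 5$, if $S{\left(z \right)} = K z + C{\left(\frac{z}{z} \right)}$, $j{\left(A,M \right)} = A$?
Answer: $125$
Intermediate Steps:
$C{\left(h \right)} = h^{3}$ ($C{\left(h \right)} = h^{2} h = h^{3}$)
$S{\left(z \right)} = 1 + 12 z$ ($S{\left(z \right)} = 12 z + \left(\frac{z}{z}\right)^{3} = 12 z + 1^{3} = 12 z + 1 = 1 + 12 z$)
$S{\left(j{\left(2,F{\left(0 \right)} \right)} \right)} 5 = \left(1 + 12 \cdot 2\right) 5 = \left(1 + 24\right) 5 = 25 \cdot 5 = 125$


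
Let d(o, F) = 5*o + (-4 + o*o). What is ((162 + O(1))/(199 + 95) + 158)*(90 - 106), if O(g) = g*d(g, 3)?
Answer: -372928/147 ≈ -2536.9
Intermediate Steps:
d(o, F) = -4 + o² + 5*o (d(o, F) = 5*o + (-4 + o²) = -4 + o² + 5*o)
O(g) = g*(-4 + g² + 5*g)
((162 + O(1))/(199 + 95) + 158)*(90 - 106) = ((162 + 1*(-4 + 1² + 5*1))/(199 + 95) + 158)*(90 - 106) = ((162 + 1*(-4 + 1 + 5))/294 + 158)*(-16) = ((162 + 1*2)*(1/294) + 158)*(-16) = ((162 + 2)*(1/294) + 158)*(-16) = (164*(1/294) + 158)*(-16) = (82/147 + 158)*(-16) = (23308/147)*(-16) = -372928/147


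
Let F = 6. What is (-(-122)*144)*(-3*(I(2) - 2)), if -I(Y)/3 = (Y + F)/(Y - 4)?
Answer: -527040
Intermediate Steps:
I(Y) = -3*(6 + Y)/(-4 + Y) (I(Y) = -3*(Y + 6)/(Y - 4) = -3*(6 + Y)/(-4 + Y))
(-(-122)*144)*(-3*(I(2) - 2)) = (-(-122)*144)*(-3*(3*(-6 - 1*2)/(-4 + 2) - 2)) = (-122*(-144))*(-3*(3*(-6 - 2)/(-2) - 2)) = 17568*(-3*(3*(-½)*(-8) - 2)) = 17568*(-3*(12 - 2)) = 17568*(-3*10) = 17568*(-30) = -527040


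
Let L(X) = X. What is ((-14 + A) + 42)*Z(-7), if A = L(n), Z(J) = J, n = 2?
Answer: -210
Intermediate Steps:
A = 2
((-14 + A) + 42)*Z(-7) = ((-14 + 2) + 42)*(-7) = (-12 + 42)*(-7) = 30*(-7) = -210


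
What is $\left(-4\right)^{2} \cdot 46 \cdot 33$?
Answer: $24288$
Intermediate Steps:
$\left(-4\right)^{2} \cdot 46 \cdot 33 = 16 \cdot 46 \cdot 33 = 736 \cdot 33 = 24288$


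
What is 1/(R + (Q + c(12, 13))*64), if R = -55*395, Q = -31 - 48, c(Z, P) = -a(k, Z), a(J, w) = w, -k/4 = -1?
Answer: -1/27549 ≈ -3.6299e-5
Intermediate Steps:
k = 4 (k = -4*(-1) = 4)
c(Z, P) = -Z
Q = -79
R = -21725
1/(R + (Q + c(12, 13))*64) = 1/(-21725 + (-79 - 1*12)*64) = 1/(-21725 + (-79 - 12)*64) = 1/(-21725 - 91*64) = 1/(-21725 - 5824) = 1/(-27549) = -1/27549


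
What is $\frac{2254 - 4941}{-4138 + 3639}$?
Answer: $\frac{2687}{499} \approx 5.3848$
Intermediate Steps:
$\frac{2254 - 4941}{-4138 + 3639} = - \frac{2687}{-499} = \left(-2687\right) \left(- \frac{1}{499}\right) = \frac{2687}{499}$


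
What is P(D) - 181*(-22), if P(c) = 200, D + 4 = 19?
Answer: 4182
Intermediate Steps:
D = 15 (D = -4 + 19 = 15)
P(D) - 181*(-22) = 200 - 181*(-22) = 200 + 3982 = 4182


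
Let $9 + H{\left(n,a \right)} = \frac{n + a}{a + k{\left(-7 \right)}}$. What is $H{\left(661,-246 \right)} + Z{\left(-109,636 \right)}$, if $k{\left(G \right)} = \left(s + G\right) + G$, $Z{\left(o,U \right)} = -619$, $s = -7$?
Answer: $- \frac{168091}{267} \approx -629.55$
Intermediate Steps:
$k{\left(G \right)} = -7 + 2 G$ ($k{\left(G \right)} = \left(-7 + G\right) + G = -7 + 2 G$)
$H{\left(n,a \right)} = -9 + \frac{a + n}{-21 + a}$ ($H{\left(n,a \right)} = -9 + \frac{n + a}{a + \left(-7 + 2 \left(-7\right)\right)} = -9 + \frac{a + n}{a - 21} = -9 + \frac{a + n}{-21 + a}$)
$H{\left(661,-246 \right)} + Z{\left(-109,636 \right)} = \frac{189 + 661 - -1968}{-21 - 246} - 619 = \frac{189 + 661 + 1968}{-267} - 619 = \left(- \frac{1}{267}\right) 2818 - 619 = - \frac{2818}{267} - 619 = - \frac{168091}{267}$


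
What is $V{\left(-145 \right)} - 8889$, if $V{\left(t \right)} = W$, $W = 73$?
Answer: $-8816$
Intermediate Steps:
$V{\left(t \right)} = 73$
$V{\left(-145 \right)} - 8889 = 73 - 8889 = -8816$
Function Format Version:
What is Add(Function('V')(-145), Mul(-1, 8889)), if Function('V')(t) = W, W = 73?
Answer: -8816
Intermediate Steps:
Function('V')(t) = 73
Add(Function('V')(-145), Mul(-1, 8889)) = Add(73, Mul(-1, 8889)) = Add(73, -8889) = -8816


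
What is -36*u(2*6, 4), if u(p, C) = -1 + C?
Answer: -108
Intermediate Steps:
-36*u(2*6, 4) = -36*(-1 + 4) = -36*3 = -108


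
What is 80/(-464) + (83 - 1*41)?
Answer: 1213/29 ≈ 41.828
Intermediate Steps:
80/(-464) + (83 - 1*41) = 80*(-1/464) + (83 - 41) = -5/29 + 42 = 1213/29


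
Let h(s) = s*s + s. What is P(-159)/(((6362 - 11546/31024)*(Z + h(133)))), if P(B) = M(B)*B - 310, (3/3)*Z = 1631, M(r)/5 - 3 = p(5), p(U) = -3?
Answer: -686960/274236085809 ≈ -2.5050e-6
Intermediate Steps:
M(r) = 0 (M(r) = 15 + 5*(-3) = 15 - 15 = 0)
Z = 1631
h(s) = s + s**2 (h(s) = s**2 + s = s + s**2)
P(B) = -310 (P(B) = 0*B - 310 = 0 - 310 = -310)
P(-159)/(((6362 - 11546/31024)*(Z + h(133)))) = -310*1/((1631 + 133*(1 + 133))*(6362 - 11546/31024)) = -310*1/((1631 + 133*134)*(6362 - 11546*1/31024)) = -310*1/((1631 + 17822)*(6362 - 5773/15512)) = -310/((98681571/15512)*19453) = -310/274236085809/2216 = -310*2216/274236085809 = -686960/274236085809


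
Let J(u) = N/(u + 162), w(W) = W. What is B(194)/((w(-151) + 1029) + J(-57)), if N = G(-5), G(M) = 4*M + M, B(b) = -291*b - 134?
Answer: -1188348/18433 ≈ -64.469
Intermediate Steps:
B(b) = -134 - 291*b
G(M) = 5*M
N = -25 (N = 5*(-5) = -25)
J(u) = -25/(162 + u) (J(u) = -25/(u + 162) = -25/(162 + u))
B(194)/((w(-151) + 1029) + J(-57)) = (-134 - 291*194)/((-151 + 1029) - 25/(162 - 57)) = (-134 - 56454)/(878 - 25/105) = -56588/(878 - 25*1/105) = -56588/(878 - 5/21) = -56588/18433/21 = -56588*21/18433 = -1188348/18433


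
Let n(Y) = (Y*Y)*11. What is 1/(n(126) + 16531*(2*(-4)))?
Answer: 1/42388 ≈ 2.3592e-5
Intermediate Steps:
n(Y) = 11*Y² (n(Y) = Y²*11 = 11*Y²)
1/(n(126) + 16531*(2*(-4))) = 1/(11*126² + 16531*(2*(-4))) = 1/(11*15876 + 16531*(-8)) = 1/(174636 - 132248) = 1/42388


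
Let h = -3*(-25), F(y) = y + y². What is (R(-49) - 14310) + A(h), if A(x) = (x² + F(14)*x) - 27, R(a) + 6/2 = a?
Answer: 6986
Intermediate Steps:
R(a) = -3 + a
h = 75
A(x) = -27 + x² + 210*x (A(x) = (x² + (14*(1 + 14))*x) - 27 = (x² + (14*15)*x) - 27 = (x² + 210*x) - 27 = -27 + x² + 210*x)
(R(-49) - 14310) + A(h) = ((-3 - 49) - 14310) + (-27 + 75² + 210*75) = (-52 - 14310) + (-27 + 5625 + 15750) = -14362 + 21348 = 6986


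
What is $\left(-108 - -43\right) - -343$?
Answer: $278$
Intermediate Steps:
$\left(-108 - -43\right) - -343 = \left(-108 + 43\right) + 343 = -65 + 343 = 278$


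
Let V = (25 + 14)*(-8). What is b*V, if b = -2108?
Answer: 657696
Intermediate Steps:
V = -312 (V = 39*(-8) = -312)
b*V = -2108*(-312) = 657696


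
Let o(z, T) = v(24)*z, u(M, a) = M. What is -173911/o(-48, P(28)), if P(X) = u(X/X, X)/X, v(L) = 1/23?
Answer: 3999953/48 ≈ 83332.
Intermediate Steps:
v(L) = 1/23
P(X) = 1/X (P(X) = (X/X)/X = 1/X)
o(z, T) = z/23
-173911/o(-48, P(28)) = -173911/((1/23)*(-48)) = -173911/(-48/23) = -173911*(-23/48) = 3999953/48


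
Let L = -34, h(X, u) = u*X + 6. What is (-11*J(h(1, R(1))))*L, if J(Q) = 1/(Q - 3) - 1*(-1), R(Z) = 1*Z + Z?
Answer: 2244/5 ≈ 448.80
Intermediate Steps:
R(Z) = 2*Z (R(Z) = Z + Z = 2*Z)
h(X, u) = 6 + X*u (h(X, u) = X*u + 6 = 6 + X*u)
J(Q) = 1 + 1/(-3 + Q) (J(Q) = 1/(-3 + Q) + 1 = 1 + 1/(-3 + Q))
(-11*J(h(1, R(1))))*L = -11*(-2 + (6 + 1*(2*1)))/(-3 + (6 + 1*(2*1)))*(-34) = -11*(-2 + (6 + 1*2))/(-3 + (6 + 1*2))*(-34) = -11*(-2 + (6 + 2))/(-3 + (6 + 2))*(-34) = -11*(-2 + 8)/(-3 + 8)*(-34) = -11*6/5*(-34) = -66/5*(-34) = 2244/5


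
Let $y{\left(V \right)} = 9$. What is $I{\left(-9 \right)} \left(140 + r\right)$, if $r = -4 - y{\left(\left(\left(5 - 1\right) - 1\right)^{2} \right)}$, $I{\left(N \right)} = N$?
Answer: $-1143$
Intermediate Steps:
$r = -13$ ($r = -4 - 9 = -13$)
$I{\left(-9 \right)} \left(140 + r\right) = - 9 \left(140 - 13\right) = \left(-9\right) 127 = -1143$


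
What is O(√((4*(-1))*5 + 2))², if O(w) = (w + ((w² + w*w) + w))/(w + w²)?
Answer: 4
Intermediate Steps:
O(w) = (2*w + 2*w²)/(w + w²) (O(w) = (w + ((w² + w²) + w))/(w + w²) = (w + (2*w² + w))/(w + w²) = (w + (w + 2*w²))/(w + w²) = (2*w + 2*w²)/(w + w²))
O(√((4*(-1))*5 + 2))² = 2² = 4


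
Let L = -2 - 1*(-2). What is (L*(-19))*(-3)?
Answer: 0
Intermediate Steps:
L = 0 (L = -2 + 2 = 0)
(L*(-19))*(-3) = (0*(-19))*(-3) = 0*(-3) = 0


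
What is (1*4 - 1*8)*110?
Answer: -440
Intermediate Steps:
(1*4 - 1*8)*110 = (4 - 8)*110 = -4*110 = -440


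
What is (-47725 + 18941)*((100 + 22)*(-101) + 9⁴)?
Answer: 165824624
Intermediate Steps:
(-47725 + 18941)*((100 + 22)*(-101) + 9⁴) = -28784*(122*(-101) + 6561) = -28784*(-12322 + 6561) = -28784*(-5761) = 165824624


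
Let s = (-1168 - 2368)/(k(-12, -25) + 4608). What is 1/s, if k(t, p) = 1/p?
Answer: -115199/88400 ≈ -1.3032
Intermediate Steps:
s = -88400/115199 (s = (-1168 - 2368)/(1/(-25) + 4608) = -3536/(-1/25 + 4608) = -3536/115199/25 = -3536*25/115199 = -88400/115199 ≈ -0.76737)
1/s = 1/(-88400/115199) = -115199/88400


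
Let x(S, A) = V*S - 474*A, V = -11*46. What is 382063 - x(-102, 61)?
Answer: 359365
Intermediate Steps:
V = -506
x(S, A) = -506*S - 474*A
382063 - x(-102, 61) = 382063 - (-506*(-102) - 474*61) = 382063 - (51612 - 28914) = 382063 - 1*22698 = 382063 - 22698 = 359365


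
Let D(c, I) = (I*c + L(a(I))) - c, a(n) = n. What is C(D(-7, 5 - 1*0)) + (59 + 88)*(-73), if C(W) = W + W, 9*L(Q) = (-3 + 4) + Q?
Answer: -32357/3 ≈ -10786.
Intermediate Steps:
L(Q) = ⅑ + Q/9 (L(Q) = ((-3 + 4) + Q)/9 = (1 + Q)/9 = ⅑ + Q/9)
D(c, I) = ⅑ - c + I/9 + I*c (D(c, I) = (I*c + (⅑ + I/9)) - c = (⅑ + I/9 + I*c) - c = ⅑ - c + I/9 + I*c)
C(W) = 2*W
C(D(-7, 5 - 1*0)) + (59 + 88)*(-73) = 2*(⅑ - 1*(-7) + (5 - 1*0)/9 + (5 - 1*0)*(-7)) + (59 + 88)*(-73) = 2*(⅑ + 7 + (5 + 0)/9 + (5 + 0)*(-7)) + 147*(-73) = 2*(⅑ + 7 + (⅑)*5 + 5*(-7)) - 10731 = 2*(⅑ + 7 + 5/9 - 35) - 10731 = 2*(-82/3) - 10731 = -164/3 - 10731 = -32357/3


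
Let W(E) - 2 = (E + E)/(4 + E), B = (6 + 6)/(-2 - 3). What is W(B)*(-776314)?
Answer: 776314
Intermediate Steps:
B = -12/5 (B = 12/(-5) = 12*(-⅕) = -12/5 ≈ -2.4000)
W(E) = 2 + 2*E/(4 + E) (W(E) = 2 + (E + E)/(4 + E) = 2 + (2*E)/(4 + E) = 2 + 2*E/(4 + E))
W(B)*(-776314) = (4*(2 - 12/5)/(4 - 12/5))*(-776314) = (4*(-⅖)/(8/5))*(-776314) = (4*(5/8)*(-⅖))*(-776314) = -1*(-776314) = 776314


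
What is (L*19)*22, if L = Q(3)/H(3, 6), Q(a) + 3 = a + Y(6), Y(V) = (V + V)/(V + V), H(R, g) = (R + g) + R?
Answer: 209/6 ≈ 34.833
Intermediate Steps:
H(R, g) = g + 2*R
Y(V) = 1 (Y(V) = (2*V)/((2*V)) = (2*V)*(1/(2*V)) = 1)
Q(a) = -2 + a (Q(a) = -3 + (a + 1) = -3 + (1 + a) = -2 + a)
L = 1/12 (L = (-2 + 3)/(6 + 2*3) = 1/(6 + 6) = 1/12 ≈ 0.083333)
(L*19)*22 = ((1/12)*19)*22 = (19/12)*22 = 209/6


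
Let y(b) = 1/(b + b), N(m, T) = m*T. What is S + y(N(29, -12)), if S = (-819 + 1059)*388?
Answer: 64811519/696 ≈ 93120.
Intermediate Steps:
N(m, T) = T*m
S = 93120 (S = 240*388 = 93120)
y(b) = 1/(2*b)
S + y(N(29, -12)) = 93120 + 1/(2*((-12*29))) = 93120 + (1/2)/(-348) = 93120 + (1/2)*(-1/348) = 93120 - 1/696 = 64811519/696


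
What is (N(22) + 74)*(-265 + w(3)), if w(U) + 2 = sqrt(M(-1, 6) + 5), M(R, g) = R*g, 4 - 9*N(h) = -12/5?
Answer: -299218/15 + 3362*I/45 ≈ -19948.0 + 74.711*I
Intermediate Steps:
N(h) = 32/45 (N(h) = 4/9 - (-4)/(3*5) = 4/9 - 1/9*(-12/5) = 4/9 + 4/15 = 32/45)
w(U) = -2 + I (w(U) = -2 + sqrt(-1*6 + 5) = -2 + sqrt(-6 + 5) = -2 + sqrt(-1) = -2 + I)
(N(22) + 74)*(-265 + w(3)) = (32/45 + 74)*(-265 + (-2 + I)) = 3362*(-267 + I)/45 = -299218/15 + 3362*I/45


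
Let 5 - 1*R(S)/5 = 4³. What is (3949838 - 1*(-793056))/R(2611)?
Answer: -4742894/295 ≈ -16078.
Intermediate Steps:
R(S) = -295 (R(S) = 25 - 5*4³ = 25 - 5*64 = 25 - 320 = -295)
(3949838 - 1*(-793056))/R(2611) = (3949838 - 1*(-793056))/(-295) = (3949838 + 793056)*(-1/295) = 4742894*(-1/295) = -4742894/295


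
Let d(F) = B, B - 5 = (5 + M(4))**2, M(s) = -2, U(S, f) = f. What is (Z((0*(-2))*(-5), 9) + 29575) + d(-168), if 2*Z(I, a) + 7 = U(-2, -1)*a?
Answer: 29581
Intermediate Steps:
B = 14 (B = 5 + (5 - 2)**2 = 5 + 3**2 = 5 + 9 = 14)
d(F) = 14
Z(I, a) = -7/2 - a/2 (Z(I, a) = -7/2 + (-a)/2 = -7/2 - a/2)
(Z((0*(-2))*(-5), 9) + 29575) + d(-168) = ((-7/2 - 1/2*9) + 29575) + 14 = ((-7/2 - 9/2) + 29575) + 14 = (-8 + 29575) + 14 = 29567 + 14 = 29581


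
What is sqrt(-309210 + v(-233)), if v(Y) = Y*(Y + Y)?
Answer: 2*I*sqrt(50158) ≈ 447.92*I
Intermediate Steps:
v(Y) = 2*Y**2 (v(Y) = Y*(2*Y) = 2*Y**2)
sqrt(-309210 + v(-233)) = sqrt(-309210 + 2*(-233)**2) = sqrt(-309210 + 2*54289) = sqrt(-309210 + 108578) = sqrt(-200632) = 2*I*sqrt(50158)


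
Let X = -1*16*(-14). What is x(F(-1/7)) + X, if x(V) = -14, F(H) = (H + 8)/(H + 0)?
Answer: 210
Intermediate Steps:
F(H) = (8 + H)/H
X = 224 (X = -16*(-14) = 224)
x(F(-1/7)) + X = -14 + 224 = 210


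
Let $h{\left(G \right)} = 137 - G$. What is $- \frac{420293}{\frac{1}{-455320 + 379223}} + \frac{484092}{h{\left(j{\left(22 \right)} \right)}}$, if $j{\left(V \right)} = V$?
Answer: $\frac{3678049672507}{115} \approx 3.1983 \cdot 10^{10}$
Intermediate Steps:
$- \frac{420293}{\frac{1}{-455320 + 379223}} + \frac{484092}{h{\left(j{\left(22 \right)} \right)}} = - \frac{420293}{\frac{1}{-455320 + 379223}} + \frac{484092}{137 - 22} = - \frac{420293}{\frac{1}{-76097}} + \frac{484092}{137 - 22} = - \frac{420293}{- \frac{1}{76097}} + \frac{484092}{115} = \left(-420293\right) \left(-76097\right) + 484092 \cdot \frac{1}{115} = 31983036421 + \frac{484092}{115} = \frac{3678049672507}{115}$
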